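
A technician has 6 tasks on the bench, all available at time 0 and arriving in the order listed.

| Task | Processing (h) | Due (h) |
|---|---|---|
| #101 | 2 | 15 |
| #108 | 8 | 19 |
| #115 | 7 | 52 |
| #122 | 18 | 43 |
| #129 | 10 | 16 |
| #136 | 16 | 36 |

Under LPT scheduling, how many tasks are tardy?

LPT (decreasing processing time): #122 #136 #129 #108 #115 #101.
#122: 0→18, due 43, tardiness 0
#136: 18→34, due 36, tardiness 0
#129: 34→44, due 16, tardiness 28
#108: 44→52, due 19, tardiness 33
#115: 52→59, due 52, tardiness 7
#101: 59→61, due 15, tardiness 46
Late tasks: 4.

4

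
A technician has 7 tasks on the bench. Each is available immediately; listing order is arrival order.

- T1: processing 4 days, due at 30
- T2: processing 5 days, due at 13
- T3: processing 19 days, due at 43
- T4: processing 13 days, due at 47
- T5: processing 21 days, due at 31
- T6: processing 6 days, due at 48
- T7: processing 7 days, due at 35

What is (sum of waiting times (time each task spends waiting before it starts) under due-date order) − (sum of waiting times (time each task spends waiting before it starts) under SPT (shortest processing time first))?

EDD (increasing due date): T2 T1 T5 T7 T3 T4 T6.
T2: waits 0, runs 0→5
T1: waits 5, runs 5→9
T5: waits 9, runs 9→30
T7: waits 30, runs 30→37
T3: waits 37, runs 37→56
T4: waits 56, runs 56→69
T6: waits 69, runs 69→75
Sum = 0+5+9+30+37+56+69 = 206.
SPT (increasing processing time): T1 T2 T6 T7 T4 T3 T5.
T1: waits 0, runs 0→4
T2: waits 4, runs 4→9
T6: waits 9, runs 9→15
T7: waits 15, runs 15→22
T4: waits 22, runs 22→35
T3: waits 35, runs 35→54
T5: waits 54, runs 54→75
Sum = 0+4+9+15+22+35+54 = 139.
Difference = 206 − 139 = 67.

67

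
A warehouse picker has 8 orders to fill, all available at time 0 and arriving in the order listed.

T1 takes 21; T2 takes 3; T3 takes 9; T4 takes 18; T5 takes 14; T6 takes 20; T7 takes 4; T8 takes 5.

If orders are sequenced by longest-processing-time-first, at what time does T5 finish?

LPT (decreasing processing time): T1 T6 T4 T5 T3 T8 T7 T2.
T1: 0→21
T6: 21→41
T4: 41→59
T5: 59→73

73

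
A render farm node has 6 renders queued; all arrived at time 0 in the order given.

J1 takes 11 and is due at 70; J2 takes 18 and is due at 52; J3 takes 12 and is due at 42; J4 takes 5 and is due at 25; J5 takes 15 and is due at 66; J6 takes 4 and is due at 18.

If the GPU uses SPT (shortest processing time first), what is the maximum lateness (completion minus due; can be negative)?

13

SPT (increasing processing time): J6 J4 J1 J3 J5 J2.
J6: 0→4, due 18, lateness -14
J4: 4→9, due 25, lateness -16
J1: 9→20, due 70, lateness -50
J3: 20→32, due 42, lateness -10
J5: 32→47, due 66, lateness -19
J2: 47→65, due 52, lateness 13
Maximum = 13.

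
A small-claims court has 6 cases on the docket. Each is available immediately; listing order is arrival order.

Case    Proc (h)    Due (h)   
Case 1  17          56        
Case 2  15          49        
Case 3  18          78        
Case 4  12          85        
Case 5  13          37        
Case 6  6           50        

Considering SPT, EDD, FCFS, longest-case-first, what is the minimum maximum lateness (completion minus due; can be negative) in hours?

-4

SPT (increasing processing time): Case 6 Case 4 Case 5 Case 2 Case 1 Case 3.
Case 6: 0→6, due 50, lateness -44
Case 4: 6→18, due 85, lateness -67
Case 5: 18→31, due 37, lateness -6
Case 2: 31→46, due 49, lateness -3
Case 1: 46→63, due 56, lateness 7
Case 3: 63→81, due 78, lateness 3
Maximum = 7.
EDD (increasing due date): Case 5 Case 2 Case 6 Case 1 Case 3 Case 4.
Case 5: 0→13, due 37, lateness -24
Case 2: 13→28, due 49, lateness -21
Case 6: 28→34, due 50, lateness -16
Case 1: 34→51, due 56, lateness -5
Case 3: 51→69, due 78, lateness -9
Case 4: 69→81, due 85, lateness -4
Maximum = -4.
FIFO (arrival order): Case 1 Case 2 Case 3 Case 4 Case 5 Case 6.
Case 1: 0→17, due 56, lateness -39
Case 2: 17→32, due 49, lateness -17
Case 3: 32→50, due 78, lateness -28
Case 4: 50→62, due 85, lateness -23
Case 5: 62→75, due 37, lateness 38
Case 6: 75→81, due 50, lateness 31
Maximum = 38.
LPT (decreasing processing time): Case 3 Case 1 Case 2 Case 5 Case 4 Case 6.
Case 3: 0→18, due 78, lateness -60
Case 1: 18→35, due 56, lateness -21
Case 2: 35→50, due 49, lateness 1
Case 5: 50→63, due 37, lateness 26
Case 4: 63→75, due 85, lateness -10
Case 6: 75→81, due 50, lateness 31
Maximum = 31.
SPT 7, EDD -4, FIFO 38, LPT 31 → minimum -4.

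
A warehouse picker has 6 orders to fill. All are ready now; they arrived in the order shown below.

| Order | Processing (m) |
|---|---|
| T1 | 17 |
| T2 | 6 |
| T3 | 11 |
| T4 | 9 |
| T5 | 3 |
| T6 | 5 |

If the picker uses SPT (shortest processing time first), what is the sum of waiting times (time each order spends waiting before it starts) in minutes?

82

SPT (increasing processing time): T5 T6 T2 T4 T3 T1.
T5: waits 0, runs 0→3
T6: waits 3, runs 3→8
T2: waits 8, runs 8→14
T4: waits 14, runs 14→23
T3: waits 23, runs 23→34
T1: waits 34, runs 34→51
Sum = 0+3+8+14+23+34 = 82.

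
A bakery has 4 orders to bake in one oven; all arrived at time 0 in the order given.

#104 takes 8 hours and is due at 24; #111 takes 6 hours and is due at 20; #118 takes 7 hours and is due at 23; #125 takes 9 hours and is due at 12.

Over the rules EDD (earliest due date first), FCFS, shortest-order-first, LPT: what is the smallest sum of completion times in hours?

EDD (increasing due date): #125 #111 #118 #104.
#125: 0→9
#111: 9→15
#118: 15→22
#104: 22→30
Sum = 9+15+22+30 = 76.
FIFO (arrival order): #104 #111 #118 #125.
#104: 0→8
#111: 8→14
#118: 14→21
#125: 21→30
Sum = 8+14+21+30 = 73.
SPT (increasing processing time): #111 #118 #104 #125.
#111: 0→6
#118: 6→13
#104: 13→21
#125: 21→30
Sum = 6+13+21+30 = 70.
LPT (decreasing processing time): #125 #104 #118 #111.
#125: 0→9
#104: 9→17
#118: 17→24
#111: 24→30
Sum = 9+17+24+30 = 80.
EDD 76, FIFO 73, SPT 70, LPT 80 → minimum 70.

70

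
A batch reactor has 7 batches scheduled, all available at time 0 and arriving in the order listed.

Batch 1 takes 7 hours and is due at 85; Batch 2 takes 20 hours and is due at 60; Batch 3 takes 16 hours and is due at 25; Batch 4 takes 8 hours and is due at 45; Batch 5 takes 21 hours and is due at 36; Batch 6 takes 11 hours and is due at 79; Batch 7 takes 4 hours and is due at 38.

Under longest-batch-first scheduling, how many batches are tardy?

LPT (decreasing processing time): Batch 5 Batch 2 Batch 3 Batch 6 Batch 4 Batch 1 Batch 7.
Batch 5: 0→21, due 36, tardiness 0
Batch 2: 21→41, due 60, tardiness 0
Batch 3: 41→57, due 25, tardiness 32
Batch 6: 57→68, due 79, tardiness 0
Batch 4: 68→76, due 45, tardiness 31
Batch 1: 76→83, due 85, tardiness 0
Batch 7: 83→87, due 38, tardiness 49
Late batches: 3.

3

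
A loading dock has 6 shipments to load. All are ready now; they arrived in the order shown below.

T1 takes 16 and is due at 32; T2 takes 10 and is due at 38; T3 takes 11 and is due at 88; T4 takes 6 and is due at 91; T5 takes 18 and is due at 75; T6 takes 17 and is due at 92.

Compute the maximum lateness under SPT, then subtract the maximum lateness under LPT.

-23

SPT (increasing processing time): T4 T2 T3 T1 T6 T5.
T4: 0→6, due 91, lateness -85
T2: 6→16, due 38, lateness -22
T3: 16→27, due 88, lateness -61
T1: 27→43, due 32, lateness 11
T6: 43→60, due 92, lateness -32
T5: 60→78, due 75, lateness 3
Maximum = 11.
LPT (decreasing processing time): T5 T6 T1 T3 T2 T4.
T5: 0→18, due 75, lateness -57
T6: 18→35, due 92, lateness -57
T1: 35→51, due 32, lateness 19
T3: 51→62, due 88, lateness -26
T2: 62→72, due 38, lateness 34
T4: 72→78, due 91, lateness -13
Maximum = 34.
Difference = 11 − 34 = -23.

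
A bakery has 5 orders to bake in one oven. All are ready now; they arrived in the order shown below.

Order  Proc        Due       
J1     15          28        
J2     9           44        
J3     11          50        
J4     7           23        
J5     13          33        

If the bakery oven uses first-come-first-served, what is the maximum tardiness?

22

FIFO (arrival order): J1 J2 J3 J4 J5.
J1: 0→15, due 28, tardiness 0
J2: 15→24, due 44, tardiness 0
J3: 24→35, due 50, tardiness 0
J4: 35→42, due 23, tardiness 19
J5: 42→55, due 33, tardiness 22
Maximum = 22.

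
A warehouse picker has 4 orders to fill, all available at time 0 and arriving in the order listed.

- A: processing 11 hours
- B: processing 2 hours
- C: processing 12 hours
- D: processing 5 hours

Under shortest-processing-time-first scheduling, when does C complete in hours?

30

SPT (increasing processing time): B D A C.
B: 0→2
D: 2→7
A: 7→18
C: 18→30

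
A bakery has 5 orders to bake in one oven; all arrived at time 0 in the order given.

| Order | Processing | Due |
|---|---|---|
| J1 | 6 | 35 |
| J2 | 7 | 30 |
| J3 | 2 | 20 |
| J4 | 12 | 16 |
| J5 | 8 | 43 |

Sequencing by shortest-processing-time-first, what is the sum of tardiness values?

SPT (increasing processing time): J3 J1 J2 J5 J4.
J3: 0→2, due 20, tardiness 0
J1: 2→8, due 35, tardiness 0
J2: 8→15, due 30, tardiness 0
J5: 15→23, due 43, tardiness 0
J4: 23→35, due 16, tardiness 19
Sum = 0+0+0+0+19 = 19.

19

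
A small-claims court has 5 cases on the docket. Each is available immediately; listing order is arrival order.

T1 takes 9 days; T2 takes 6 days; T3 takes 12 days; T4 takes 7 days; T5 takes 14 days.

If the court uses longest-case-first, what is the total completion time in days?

165

LPT (decreasing processing time): T5 T3 T1 T4 T2.
T5: 0→14
T3: 14→26
T1: 26→35
T4: 35→42
T2: 42→48
Sum = 14+26+35+42+48 = 165.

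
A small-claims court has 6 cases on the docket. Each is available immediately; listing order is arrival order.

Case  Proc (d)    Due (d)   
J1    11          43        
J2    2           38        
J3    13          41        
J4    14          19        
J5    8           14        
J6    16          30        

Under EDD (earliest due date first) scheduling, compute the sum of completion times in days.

225

EDD (increasing due date): J5 J4 J6 J2 J3 J1.
J5: 0→8
J4: 8→22
J6: 22→38
J2: 38→40
J3: 40→53
J1: 53→64
Sum = 8+22+38+40+53+64 = 225.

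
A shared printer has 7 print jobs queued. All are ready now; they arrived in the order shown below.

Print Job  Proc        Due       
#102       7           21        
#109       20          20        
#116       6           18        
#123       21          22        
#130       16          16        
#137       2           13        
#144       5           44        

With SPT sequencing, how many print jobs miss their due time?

SPT (increasing processing time): #137 #144 #116 #102 #130 #109 #123.
#137: 0→2, due 13, tardiness 0
#144: 2→7, due 44, tardiness 0
#116: 7→13, due 18, tardiness 0
#102: 13→20, due 21, tardiness 0
#130: 20→36, due 16, tardiness 20
#109: 36→56, due 20, tardiness 36
#123: 56→77, due 22, tardiness 55
Late print jobs: 3.

3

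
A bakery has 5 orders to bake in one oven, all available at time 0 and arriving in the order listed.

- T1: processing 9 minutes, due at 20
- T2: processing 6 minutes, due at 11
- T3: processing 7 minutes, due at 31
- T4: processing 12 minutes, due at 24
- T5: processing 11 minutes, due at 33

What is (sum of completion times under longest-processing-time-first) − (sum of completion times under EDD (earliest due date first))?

24

LPT (decreasing processing time): T4 T5 T1 T3 T2.
T4: 0→12
T5: 12→23
T1: 23→32
T3: 32→39
T2: 39→45
Sum = 12+23+32+39+45 = 151.
EDD (increasing due date): T2 T1 T4 T3 T5.
T2: 0→6
T1: 6→15
T4: 15→27
T3: 27→34
T5: 34→45
Sum = 6+15+27+34+45 = 127.
Difference = 151 − 127 = 24.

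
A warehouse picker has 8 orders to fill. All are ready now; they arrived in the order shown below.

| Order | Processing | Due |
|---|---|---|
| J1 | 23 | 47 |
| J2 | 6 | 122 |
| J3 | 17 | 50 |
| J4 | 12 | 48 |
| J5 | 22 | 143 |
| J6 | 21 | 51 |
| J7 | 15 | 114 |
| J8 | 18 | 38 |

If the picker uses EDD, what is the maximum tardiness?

EDD (increasing due date): J8 J1 J4 J3 J6 J7 J2 J5.
J8: 0→18, due 38, tardiness 0
J1: 18→41, due 47, tardiness 0
J4: 41→53, due 48, tardiness 5
J3: 53→70, due 50, tardiness 20
J6: 70→91, due 51, tardiness 40
J7: 91→106, due 114, tardiness 0
J2: 106→112, due 122, tardiness 0
J5: 112→134, due 143, tardiness 0
Maximum = 40.

40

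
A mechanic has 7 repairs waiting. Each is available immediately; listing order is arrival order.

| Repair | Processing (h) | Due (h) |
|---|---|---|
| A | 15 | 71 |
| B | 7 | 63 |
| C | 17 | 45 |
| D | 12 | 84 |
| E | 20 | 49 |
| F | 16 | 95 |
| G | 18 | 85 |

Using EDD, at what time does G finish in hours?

EDD (increasing due date): C E B A D G F.
C: 0→17
E: 17→37
B: 37→44
A: 44→59
D: 59→71
G: 71→89

89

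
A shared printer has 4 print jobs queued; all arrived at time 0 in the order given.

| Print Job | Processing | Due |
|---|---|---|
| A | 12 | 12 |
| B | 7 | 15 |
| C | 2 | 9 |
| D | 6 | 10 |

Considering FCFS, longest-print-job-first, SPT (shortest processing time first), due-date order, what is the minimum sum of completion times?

FIFO (arrival order): A B C D.
A: 0→12
B: 12→19
C: 19→21
D: 21→27
Sum = 12+19+21+27 = 79.
LPT (decreasing processing time): A B D C.
A: 0→12
B: 12→19
D: 19→25
C: 25→27
Sum = 12+19+25+27 = 83.
SPT (increasing processing time): C D B A.
C: 0→2
D: 2→8
B: 8→15
A: 15→27
Sum = 2+8+15+27 = 52.
EDD (increasing due date): C D A B.
C: 0→2
D: 2→8
A: 8→20
B: 20→27
Sum = 2+8+20+27 = 57.
FIFO 79, LPT 83, SPT 52, EDD 57 → minimum 52.

52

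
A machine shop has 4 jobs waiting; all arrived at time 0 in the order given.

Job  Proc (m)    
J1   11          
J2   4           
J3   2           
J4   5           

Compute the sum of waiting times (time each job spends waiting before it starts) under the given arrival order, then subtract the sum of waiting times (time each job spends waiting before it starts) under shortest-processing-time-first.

24

FIFO (arrival order): J1 J2 J3 J4.
J1: waits 0, runs 0→11
J2: waits 11, runs 11→15
J3: waits 15, runs 15→17
J4: waits 17, runs 17→22
Sum = 0+11+15+17 = 43.
SPT (increasing processing time): J3 J2 J4 J1.
J3: waits 0, runs 0→2
J2: waits 2, runs 2→6
J4: waits 6, runs 6→11
J1: waits 11, runs 11→22
Sum = 0+2+6+11 = 19.
Difference = 43 − 19 = 24.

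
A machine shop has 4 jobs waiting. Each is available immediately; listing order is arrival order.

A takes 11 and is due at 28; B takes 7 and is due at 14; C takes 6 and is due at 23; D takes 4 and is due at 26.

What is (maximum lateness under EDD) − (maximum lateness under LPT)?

-4

EDD (increasing due date): B C D A.
B: 0→7, due 14, lateness -7
C: 7→13, due 23, lateness -10
D: 13→17, due 26, lateness -9
A: 17→28, due 28, lateness 0
Maximum = 0.
LPT (decreasing processing time): A B C D.
A: 0→11, due 28, lateness -17
B: 11→18, due 14, lateness 4
C: 18→24, due 23, lateness 1
D: 24→28, due 26, lateness 2
Maximum = 4.
Difference = 0 − 4 = -4.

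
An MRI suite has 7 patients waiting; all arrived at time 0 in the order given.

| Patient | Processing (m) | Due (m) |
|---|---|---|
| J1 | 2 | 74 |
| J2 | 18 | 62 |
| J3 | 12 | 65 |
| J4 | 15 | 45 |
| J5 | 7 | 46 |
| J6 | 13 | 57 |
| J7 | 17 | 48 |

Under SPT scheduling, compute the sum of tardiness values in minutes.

SPT (increasing processing time): J1 J5 J3 J6 J4 J7 J2.
J1: 0→2, due 74, tardiness 0
J5: 2→9, due 46, tardiness 0
J3: 9→21, due 65, tardiness 0
J6: 21→34, due 57, tardiness 0
J4: 34→49, due 45, tardiness 4
J7: 49→66, due 48, tardiness 18
J2: 66→84, due 62, tardiness 22
Sum = 0+0+0+0+4+18+22 = 44.

44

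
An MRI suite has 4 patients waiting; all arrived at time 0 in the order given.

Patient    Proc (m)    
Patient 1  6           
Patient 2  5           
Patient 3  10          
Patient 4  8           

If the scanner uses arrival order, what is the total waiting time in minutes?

38

FIFO (arrival order): Patient 1 Patient 2 Patient 3 Patient 4.
Patient 1: waits 0, runs 0→6
Patient 2: waits 6, runs 6→11
Patient 3: waits 11, runs 11→21
Patient 4: waits 21, runs 21→29
Sum = 0+6+11+21 = 38.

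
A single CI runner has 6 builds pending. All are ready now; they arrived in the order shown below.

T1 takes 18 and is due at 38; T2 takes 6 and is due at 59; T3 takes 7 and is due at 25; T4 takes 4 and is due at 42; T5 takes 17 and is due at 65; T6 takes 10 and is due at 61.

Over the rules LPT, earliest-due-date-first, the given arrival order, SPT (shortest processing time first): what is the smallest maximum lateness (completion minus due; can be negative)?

-3

LPT (decreasing processing time): T1 T5 T6 T3 T2 T4.
T1: 0→18, due 38, lateness -20
T5: 18→35, due 65, lateness -30
T6: 35→45, due 61, lateness -16
T3: 45→52, due 25, lateness 27
T2: 52→58, due 59, lateness -1
T4: 58→62, due 42, lateness 20
Maximum = 27.
EDD (increasing due date): T3 T1 T4 T2 T6 T5.
T3: 0→7, due 25, lateness -18
T1: 7→25, due 38, lateness -13
T4: 25→29, due 42, lateness -13
T2: 29→35, due 59, lateness -24
T6: 35→45, due 61, lateness -16
T5: 45→62, due 65, lateness -3
Maximum = -3.
FIFO (arrival order): T1 T2 T3 T4 T5 T6.
T1: 0→18, due 38, lateness -20
T2: 18→24, due 59, lateness -35
T3: 24→31, due 25, lateness 6
T4: 31→35, due 42, lateness -7
T5: 35→52, due 65, lateness -13
T6: 52→62, due 61, lateness 1
Maximum = 6.
SPT (increasing processing time): T4 T2 T3 T6 T5 T1.
T4: 0→4, due 42, lateness -38
T2: 4→10, due 59, lateness -49
T3: 10→17, due 25, lateness -8
T6: 17→27, due 61, lateness -34
T5: 27→44, due 65, lateness -21
T1: 44→62, due 38, lateness 24
Maximum = 24.
LPT 27, EDD -3, FIFO 6, SPT 24 → minimum -3.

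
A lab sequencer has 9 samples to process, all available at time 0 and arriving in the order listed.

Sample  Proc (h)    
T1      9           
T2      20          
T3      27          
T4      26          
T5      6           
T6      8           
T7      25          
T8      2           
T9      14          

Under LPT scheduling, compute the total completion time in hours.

LPT (decreasing processing time): T3 T4 T7 T2 T9 T1 T6 T5 T8.
T3: 0→27
T4: 27→53
T7: 53→78
T2: 78→98
T9: 98→112
T1: 112→121
T6: 121→129
T5: 129→135
T8: 135→137
Sum = 27+53+78+98+112+121+129+135+137 = 890.

890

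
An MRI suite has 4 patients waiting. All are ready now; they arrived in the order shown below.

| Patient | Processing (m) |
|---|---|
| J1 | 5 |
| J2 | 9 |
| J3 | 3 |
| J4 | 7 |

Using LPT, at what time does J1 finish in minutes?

21

LPT (decreasing processing time): J2 J4 J1 J3.
J2: 0→9
J4: 9→16
J1: 16→21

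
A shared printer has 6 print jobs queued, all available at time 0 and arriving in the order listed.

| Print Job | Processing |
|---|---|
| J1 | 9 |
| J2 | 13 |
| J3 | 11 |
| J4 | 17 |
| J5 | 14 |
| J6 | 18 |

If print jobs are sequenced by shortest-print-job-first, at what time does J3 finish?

SPT (increasing processing time): J1 J3 J2 J5 J4 J6.
J1: 0→9
J3: 9→20

20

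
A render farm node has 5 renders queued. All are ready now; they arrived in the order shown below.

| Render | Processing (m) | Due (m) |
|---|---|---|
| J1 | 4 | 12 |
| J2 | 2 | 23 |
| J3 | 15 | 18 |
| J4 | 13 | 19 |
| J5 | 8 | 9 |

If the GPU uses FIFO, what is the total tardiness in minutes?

51

FIFO (arrival order): J1 J2 J3 J4 J5.
J1: 0→4, due 12, tardiness 0
J2: 4→6, due 23, tardiness 0
J3: 6→21, due 18, tardiness 3
J4: 21→34, due 19, tardiness 15
J5: 34→42, due 9, tardiness 33
Sum = 0+0+3+15+33 = 51.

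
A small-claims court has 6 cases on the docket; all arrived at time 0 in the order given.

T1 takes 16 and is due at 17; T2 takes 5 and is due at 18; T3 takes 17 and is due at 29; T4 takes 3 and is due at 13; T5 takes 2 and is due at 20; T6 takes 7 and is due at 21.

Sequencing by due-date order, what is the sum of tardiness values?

47

EDD (increasing due date): T4 T1 T2 T5 T6 T3.
T4: 0→3, due 13, tardiness 0
T1: 3→19, due 17, tardiness 2
T2: 19→24, due 18, tardiness 6
T5: 24→26, due 20, tardiness 6
T6: 26→33, due 21, tardiness 12
T3: 33→50, due 29, tardiness 21
Sum = 0+2+6+6+12+21 = 47.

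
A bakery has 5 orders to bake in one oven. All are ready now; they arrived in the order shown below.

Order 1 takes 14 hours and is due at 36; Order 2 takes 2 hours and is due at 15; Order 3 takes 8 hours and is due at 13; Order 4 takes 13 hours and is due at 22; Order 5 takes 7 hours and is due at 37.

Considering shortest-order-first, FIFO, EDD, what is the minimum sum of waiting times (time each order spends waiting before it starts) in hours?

SPT (increasing processing time): Order 2 Order 5 Order 3 Order 4 Order 1.
Order 2: waits 0, runs 0→2
Order 5: waits 2, runs 2→9
Order 3: waits 9, runs 9→17
Order 4: waits 17, runs 17→30
Order 1: waits 30, runs 30→44
Sum = 0+2+9+17+30 = 58.
FIFO (arrival order): Order 1 Order 2 Order 3 Order 4 Order 5.
Order 1: waits 0, runs 0→14
Order 2: waits 14, runs 14→16
Order 3: waits 16, runs 16→24
Order 4: waits 24, runs 24→37
Order 5: waits 37, runs 37→44
Sum = 0+14+16+24+37 = 91.
EDD (increasing due date): Order 3 Order 2 Order 4 Order 1 Order 5.
Order 3: waits 0, runs 0→8
Order 2: waits 8, runs 8→10
Order 4: waits 10, runs 10→23
Order 1: waits 23, runs 23→37
Order 5: waits 37, runs 37→44
Sum = 0+8+10+23+37 = 78.
SPT 58, FIFO 91, EDD 78 → minimum 58.

58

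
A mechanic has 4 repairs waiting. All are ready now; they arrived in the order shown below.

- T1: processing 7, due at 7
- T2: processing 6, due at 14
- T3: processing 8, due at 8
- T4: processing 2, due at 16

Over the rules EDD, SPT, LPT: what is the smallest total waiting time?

EDD (increasing due date): T1 T3 T2 T4.
T1: waits 0, runs 0→7
T3: waits 7, runs 7→15
T2: waits 15, runs 15→21
T4: waits 21, runs 21→23
Sum = 0+7+15+21 = 43.
SPT (increasing processing time): T4 T2 T1 T3.
T4: waits 0, runs 0→2
T2: waits 2, runs 2→8
T1: waits 8, runs 8→15
T3: waits 15, runs 15→23
Sum = 0+2+8+15 = 25.
LPT (decreasing processing time): T3 T1 T2 T4.
T3: waits 0, runs 0→8
T1: waits 8, runs 8→15
T2: waits 15, runs 15→21
T4: waits 21, runs 21→23
Sum = 0+8+15+21 = 44.
EDD 43, SPT 25, LPT 44 → minimum 25.

25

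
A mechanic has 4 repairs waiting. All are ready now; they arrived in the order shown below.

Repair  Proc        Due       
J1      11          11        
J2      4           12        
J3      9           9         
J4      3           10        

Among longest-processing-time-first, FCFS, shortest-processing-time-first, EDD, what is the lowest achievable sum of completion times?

53

LPT (decreasing processing time): J1 J3 J2 J4.
J1: 0→11
J3: 11→20
J2: 20→24
J4: 24→27
Sum = 11+20+24+27 = 82.
FIFO (arrival order): J1 J2 J3 J4.
J1: 0→11
J2: 11→15
J3: 15→24
J4: 24→27
Sum = 11+15+24+27 = 77.
SPT (increasing processing time): J4 J2 J3 J1.
J4: 0→3
J2: 3→7
J3: 7→16
J1: 16→27
Sum = 3+7+16+27 = 53.
EDD (increasing due date): J3 J4 J1 J2.
J3: 0→9
J4: 9→12
J1: 12→23
J2: 23→27
Sum = 9+12+23+27 = 71.
LPT 82, FIFO 77, SPT 53, EDD 71 → minimum 53.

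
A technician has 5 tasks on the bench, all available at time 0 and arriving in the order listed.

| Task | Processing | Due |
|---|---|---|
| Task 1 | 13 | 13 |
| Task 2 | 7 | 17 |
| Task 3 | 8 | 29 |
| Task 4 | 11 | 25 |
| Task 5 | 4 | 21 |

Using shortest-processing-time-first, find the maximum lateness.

SPT (increasing processing time): Task 5 Task 2 Task 3 Task 4 Task 1.
Task 5: 0→4, due 21, lateness -17
Task 2: 4→11, due 17, lateness -6
Task 3: 11→19, due 29, lateness -10
Task 4: 19→30, due 25, lateness 5
Task 1: 30→43, due 13, lateness 30
Maximum = 30.

30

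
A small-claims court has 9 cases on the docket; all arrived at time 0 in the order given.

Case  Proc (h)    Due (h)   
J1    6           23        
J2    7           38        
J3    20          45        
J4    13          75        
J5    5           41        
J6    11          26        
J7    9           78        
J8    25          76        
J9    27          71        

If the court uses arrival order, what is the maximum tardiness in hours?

52

FIFO (arrival order): J1 J2 J3 J4 J5 J6 J7 J8 J9.
J1: 0→6, due 23, tardiness 0
J2: 6→13, due 38, tardiness 0
J3: 13→33, due 45, tardiness 0
J4: 33→46, due 75, tardiness 0
J5: 46→51, due 41, tardiness 10
J6: 51→62, due 26, tardiness 36
J7: 62→71, due 78, tardiness 0
J8: 71→96, due 76, tardiness 20
J9: 96→123, due 71, tardiness 52
Maximum = 52.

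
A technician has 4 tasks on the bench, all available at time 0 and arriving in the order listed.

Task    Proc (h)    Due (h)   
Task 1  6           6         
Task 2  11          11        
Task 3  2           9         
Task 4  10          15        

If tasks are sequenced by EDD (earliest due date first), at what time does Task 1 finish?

EDD (increasing due date): Task 1 Task 3 Task 2 Task 4.
Task 1: 0→6

6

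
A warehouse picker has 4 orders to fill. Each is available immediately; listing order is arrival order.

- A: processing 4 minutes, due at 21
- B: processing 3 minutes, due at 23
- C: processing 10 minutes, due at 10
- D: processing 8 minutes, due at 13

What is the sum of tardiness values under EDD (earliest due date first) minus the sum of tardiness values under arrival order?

-11

EDD (increasing due date): C D A B.
C: 0→10, due 10, tardiness 0
D: 10→18, due 13, tardiness 5
A: 18→22, due 21, tardiness 1
B: 22→25, due 23, tardiness 2
Sum = 0+5+1+2 = 8.
FIFO (arrival order): A B C D.
A: 0→4, due 21, tardiness 0
B: 4→7, due 23, tardiness 0
C: 7→17, due 10, tardiness 7
D: 17→25, due 13, tardiness 12
Sum = 0+0+7+12 = 19.
Difference = 8 − 19 = -11.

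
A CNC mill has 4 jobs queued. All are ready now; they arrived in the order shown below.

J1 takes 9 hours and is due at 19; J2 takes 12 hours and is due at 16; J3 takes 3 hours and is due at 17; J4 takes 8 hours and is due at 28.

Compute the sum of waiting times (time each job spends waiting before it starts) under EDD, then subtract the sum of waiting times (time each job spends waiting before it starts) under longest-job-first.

-11

EDD (increasing due date): J2 J3 J1 J4.
J2: waits 0, runs 0→12
J3: waits 12, runs 12→15
J1: waits 15, runs 15→24
J4: waits 24, runs 24→32
Sum = 0+12+15+24 = 51.
LPT (decreasing processing time): J2 J1 J4 J3.
J2: waits 0, runs 0→12
J1: waits 12, runs 12→21
J4: waits 21, runs 21→29
J3: waits 29, runs 29→32
Sum = 0+12+21+29 = 62.
Difference = 51 − 62 = -11.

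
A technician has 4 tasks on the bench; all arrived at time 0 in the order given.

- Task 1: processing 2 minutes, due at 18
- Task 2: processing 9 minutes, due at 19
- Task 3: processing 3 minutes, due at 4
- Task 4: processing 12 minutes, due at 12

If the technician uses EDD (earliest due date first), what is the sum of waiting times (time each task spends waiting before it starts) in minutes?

35

EDD (increasing due date): Task 3 Task 4 Task 1 Task 2.
Task 3: waits 0, runs 0→3
Task 4: waits 3, runs 3→15
Task 1: waits 15, runs 15→17
Task 2: waits 17, runs 17→26
Sum = 0+3+15+17 = 35.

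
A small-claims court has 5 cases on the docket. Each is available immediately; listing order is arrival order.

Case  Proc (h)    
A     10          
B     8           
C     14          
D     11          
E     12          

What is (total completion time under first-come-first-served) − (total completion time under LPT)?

-21

FIFO (arrival order): A B C D E.
A: 0→10
B: 10→18
C: 18→32
D: 32→43
E: 43→55
Sum = 10+18+32+43+55 = 158.
LPT (decreasing processing time): C E D A B.
C: 0→14
E: 14→26
D: 26→37
A: 37→47
B: 47→55
Sum = 14+26+37+47+55 = 179.
Difference = 158 − 179 = -21.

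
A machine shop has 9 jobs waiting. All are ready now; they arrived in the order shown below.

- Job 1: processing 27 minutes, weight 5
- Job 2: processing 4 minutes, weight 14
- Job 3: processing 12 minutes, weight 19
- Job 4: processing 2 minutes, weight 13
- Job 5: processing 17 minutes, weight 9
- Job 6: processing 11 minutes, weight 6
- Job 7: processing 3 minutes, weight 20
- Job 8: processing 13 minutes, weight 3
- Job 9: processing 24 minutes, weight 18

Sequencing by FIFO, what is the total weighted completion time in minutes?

FIFO (arrival order): Job 1 Job 2 Job 3 Job 4 Job 5 Job 6 Job 7 Job 8 Job 9.
Job 1: finishes 27, weight 5, w·C = 135
Job 2: finishes 31, weight 14, w·C = 434
Job 3: finishes 43, weight 19, w·C = 817
Job 4: finishes 45, weight 13, w·C = 585
Job 5: finishes 62, weight 9, w·C = 558
Job 6: finishes 73, weight 6, w·C = 438
Job 7: finishes 76, weight 20, w·C = 1520
Job 8: finishes 89, weight 3, w·C = 267
Job 9: finishes 113, weight 18, w·C = 2034
Sum = 135+434+817+585+558+438+1520+267+2034 = 6788.

6788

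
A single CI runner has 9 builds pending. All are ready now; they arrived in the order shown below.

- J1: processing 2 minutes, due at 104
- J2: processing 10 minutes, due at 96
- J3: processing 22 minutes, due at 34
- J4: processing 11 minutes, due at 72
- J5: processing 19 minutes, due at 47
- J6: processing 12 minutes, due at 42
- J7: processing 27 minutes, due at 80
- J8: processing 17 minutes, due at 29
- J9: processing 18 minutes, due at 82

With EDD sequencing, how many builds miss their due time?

EDD (increasing due date): J8 J3 J6 J5 J4 J7 J9 J2 J1.
J8: 0→17, due 29, tardiness 0
J3: 17→39, due 34, tardiness 5
J6: 39→51, due 42, tardiness 9
J5: 51→70, due 47, tardiness 23
J4: 70→81, due 72, tardiness 9
J7: 81→108, due 80, tardiness 28
J9: 108→126, due 82, tardiness 44
J2: 126→136, due 96, tardiness 40
J1: 136→138, due 104, tardiness 34
Late builds: 8.

8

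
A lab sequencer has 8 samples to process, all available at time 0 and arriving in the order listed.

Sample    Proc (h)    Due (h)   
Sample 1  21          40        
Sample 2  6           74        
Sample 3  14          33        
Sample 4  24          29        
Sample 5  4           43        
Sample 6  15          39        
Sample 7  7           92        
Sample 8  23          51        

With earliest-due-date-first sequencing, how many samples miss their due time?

EDD (increasing due date): Sample 4 Sample 3 Sample 6 Sample 1 Sample 5 Sample 8 Sample 2 Sample 7.
Sample 4: 0→24, due 29, tardiness 0
Sample 3: 24→38, due 33, tardiness 5
Sample 6: 38→53, due 39, tardiness 14
Sample 1: 53→74, due 40, tardiness 34
Sample 5: 74→78, due 43, tardiness 35
Sample 8: 78→101, due 51, tardiness 50
Sample 2: 101→107, due 74, tardiness 33
Sample 7: 107→114, due 92, tardiness 22
Late samples: 7.

7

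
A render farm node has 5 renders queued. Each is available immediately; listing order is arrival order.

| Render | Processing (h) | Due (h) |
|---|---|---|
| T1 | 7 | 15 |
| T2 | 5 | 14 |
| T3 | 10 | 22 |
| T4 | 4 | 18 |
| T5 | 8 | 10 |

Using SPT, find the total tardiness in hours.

SPT (increasing processing time): T4 T2 T1 T5 T3.
T4: 0→4, due 18, tardiness 0
T2: 4→9, due 14, tardiness 0
T1: 9→16, due 15, tardiness 1
T5: 16→24, due 10, tardiness 14
T3: 24→34, due 22, tardiness 12
Sum = 0+0+1+14+12 = 27.

27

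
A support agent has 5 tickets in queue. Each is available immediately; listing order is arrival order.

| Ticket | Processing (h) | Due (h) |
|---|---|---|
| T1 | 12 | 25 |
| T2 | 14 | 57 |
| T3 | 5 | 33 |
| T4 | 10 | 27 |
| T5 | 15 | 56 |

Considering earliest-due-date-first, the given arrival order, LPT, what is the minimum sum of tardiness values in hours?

EDD (increasing due date): T1 T4 T3 T5 T2.
T1: 0→12, due 25, tardiness 0
T4: 12→22, due 27, tardiness 0
T3: 22→27, due 33, tardiness 0
T5: 27→42, due 56, tardiness 0
T2: 42→56, due 57, tardiness 0
Sum = 0+0+0+0+0 = 0.
FIFO (arrival order): T1 T2 T3 T4 T5.
T1: 0→12, due 25, tardiness 0
T2: 12→26, due 57, tardiness 0
T3: 26→31, due 33, tardiness 0
T4: 31→41, due 27, tardiness 14
T5: 41→56, due 56, tardiness 0
Sum = 0+0+0+14+0 = 14.
LPT (decreasing processing time): T5 T2 T1 T4 T3.
T5: 0→15, due 56, tardiness 0
T2: 15→29, due 57, tardiness 0
T1: 29→41, due 25, tardiness 16
T4: 41→51, due 27, tardiness 24
T3: 51→56, due 33, tardiness 23
Sum = 0+0+16+24+23 = 63.
EDD 0, FIFO 14, LPT 63 → minimum 0.

0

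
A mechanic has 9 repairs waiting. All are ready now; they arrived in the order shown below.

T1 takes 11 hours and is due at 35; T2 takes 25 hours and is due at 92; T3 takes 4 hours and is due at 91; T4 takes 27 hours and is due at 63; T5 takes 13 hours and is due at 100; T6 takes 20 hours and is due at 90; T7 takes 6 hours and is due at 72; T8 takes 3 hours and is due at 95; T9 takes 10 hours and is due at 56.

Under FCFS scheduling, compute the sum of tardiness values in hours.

FIFO (arrival order): T1 T2 T3 T4 T5 T6 T7 T8 T9.
T1: 0→11, due 35, tardiness 0
T2: 11→36, due 92, tardiness 0
T3: 36→40, due 91, tardiness 0
T4: 40→67, due 63, tardiness 4
T5: 67→80, due 100, tardiness 0
T6: 80→100, due 90, tardiness 10
T7: 100→106, due 72, tardiness 34
T8: 106→109, due 95, tardiness 14
T9: 109→119, due 56, tardiness 63
Sum = 0+0+0+4+0+10+34+14+63 = 125.

125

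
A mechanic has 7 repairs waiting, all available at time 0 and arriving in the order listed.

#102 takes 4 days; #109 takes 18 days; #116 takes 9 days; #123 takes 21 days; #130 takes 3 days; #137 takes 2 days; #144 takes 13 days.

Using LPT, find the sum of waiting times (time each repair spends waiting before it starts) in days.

306

LPT (decreasing processing time): #123 #109 #144 #116 #102 #130 #137.
#123: waits 0, runs 0→21
#109: waits 21, runs 21→39
#144: waits 39, runs 39→52
#116: waits 52, runs 52→61
#102: waits 61, runs 61→65
#130: waits 65, runs 65→68
#137: waits 68, runs 68→70
Sum = 0+21+39+52+61+65+68 = 306.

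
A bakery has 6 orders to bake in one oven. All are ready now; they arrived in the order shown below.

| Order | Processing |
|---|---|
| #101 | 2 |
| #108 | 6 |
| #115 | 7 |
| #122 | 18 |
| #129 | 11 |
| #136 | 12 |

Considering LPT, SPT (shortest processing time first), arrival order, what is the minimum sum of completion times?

LPT (decreasing processing time): #122 #136 #129 #115 #108 #101.
#122: 0→18
#136: 18→30
#129: 30→41
#115: 41→48
#108: 48→54
#101: 54→56
Sum = 18+30+41+48+54+56 = 247.
SPT (increasing processing time): #101 #108 #115 #129 #136 #122.
#101: 0→2
#108: 2→8
#115: 8→15
#129: 15→26
#136: 26→38
#122: 38→56
Sum = 2+8+15+26+38+56 = 145.
FIFO (arrival order): #101 #108 #115 #122 #129 #136.
#101: 0→2
#108: 2→8
#115: 8→15
#122: 15→33
#129: 33→44
#136: 44→56
Sum = 2+8+15+33+44+56 = 158.
LPT 247, SPT 145, FIFO 158 → minimum 145.

145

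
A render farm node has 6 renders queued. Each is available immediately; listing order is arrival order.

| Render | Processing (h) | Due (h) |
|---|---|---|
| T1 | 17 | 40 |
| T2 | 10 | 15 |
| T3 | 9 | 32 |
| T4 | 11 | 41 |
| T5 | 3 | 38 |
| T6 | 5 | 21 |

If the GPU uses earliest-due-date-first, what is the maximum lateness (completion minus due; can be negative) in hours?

EDD (increasing due date): T2 T6 T3 T5 T1 T4.
T2: 0→10, due 15, lateness -5
T6: 10→15, due 21, lateness -6
T3: 15→24, due 32, lateness -8
T5: 24→27, due 38, lateness -11
T1: 27→44, due 40, lateness 4
T4: 44→55, due 41, lateness 14
Maximum = 14.

14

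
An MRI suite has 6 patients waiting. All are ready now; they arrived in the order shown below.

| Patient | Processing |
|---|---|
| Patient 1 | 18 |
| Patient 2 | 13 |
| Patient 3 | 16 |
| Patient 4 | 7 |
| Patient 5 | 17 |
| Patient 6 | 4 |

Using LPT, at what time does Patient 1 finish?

18

LPT (decreasing processing time): Patient 1 Patient 5 Patient 3 Patient 2 Patient 4 Patient 6.
Patient 1: 0→18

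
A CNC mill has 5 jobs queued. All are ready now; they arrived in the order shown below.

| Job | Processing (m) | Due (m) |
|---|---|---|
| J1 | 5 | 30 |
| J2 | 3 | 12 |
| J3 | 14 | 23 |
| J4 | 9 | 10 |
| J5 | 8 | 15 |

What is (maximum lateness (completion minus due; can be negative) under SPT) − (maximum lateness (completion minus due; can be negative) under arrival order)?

-8

SPT (increasing processing time): J2 J1 J5 J4 J3.
J2: 0→3, due 12, lateness -9
J1: 3→8, due 30, lateness -22
J5: 8→16, due 15, lateness 1
J4: 16→25, due 10, lateness 15
J3: 25→39, due 23, lateness 16
Maximum = 16.
FIFO (arrival order): J1 J2 J3 J4 J5.
J1: 0→5, due 30, lateness -25
J2: 5→8, due 12, lateness -4
J3: 8→22, due 23, lateness -1
J4: 22→31, due 10, lateness 21
J5: 31→39, due 15, lateness 24
Maximum = 24.
Difference = 16 − 24 = -8.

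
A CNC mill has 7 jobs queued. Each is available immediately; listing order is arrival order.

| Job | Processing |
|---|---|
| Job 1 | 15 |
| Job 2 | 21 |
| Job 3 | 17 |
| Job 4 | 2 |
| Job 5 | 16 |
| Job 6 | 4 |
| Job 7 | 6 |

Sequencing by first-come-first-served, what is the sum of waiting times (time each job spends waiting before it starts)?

305

FIFO (arrival order): Job 1 Job 2 Job 3 Job 4 Job 5 Job 6 Job 7.
Job 1: waits 0, runs 0→15
Job 2: waits 15, runs 15→36
Job 3: waits 36, runs 36→53
Job 4: waits 53, runs 53→55
Job 5: waits 55, runs 55→71
Job 6: waits 71, runs 71→75
Job 7: waits 75, runs 75→81
Sum = 0+15+36+53+55+71+75 = 305.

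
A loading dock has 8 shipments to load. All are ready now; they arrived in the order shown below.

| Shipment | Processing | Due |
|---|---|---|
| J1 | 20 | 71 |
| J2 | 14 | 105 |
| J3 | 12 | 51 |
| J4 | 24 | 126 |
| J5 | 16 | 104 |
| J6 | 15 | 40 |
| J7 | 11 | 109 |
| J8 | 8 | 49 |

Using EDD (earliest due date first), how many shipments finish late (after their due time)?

0

EDD (increasing due date): J6 J8 J3 J1 J5 J2 J7 J4.
J6: 0→15, due 40, tardiness 0
J8: 15→23, due 49, tardiness 0
J3: 23→35, due 51, tardiness 0
J1: 35→55, due 71, tardiness 0
J5: 55→71, due 104, tardiness 0
J2: 71→85, due 105, tardiness 0
J7: 85→96, due 109, tardiness 0
J4: 96→120, due 126, tardiness 0
Late shipments: 0.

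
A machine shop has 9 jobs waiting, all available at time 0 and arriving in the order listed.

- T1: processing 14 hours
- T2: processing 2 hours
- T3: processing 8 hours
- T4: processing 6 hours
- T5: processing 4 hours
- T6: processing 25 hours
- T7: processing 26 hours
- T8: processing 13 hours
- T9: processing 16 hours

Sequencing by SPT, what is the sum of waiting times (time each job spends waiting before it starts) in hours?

271

SPT (increasing processing time): T2 T5 T4 T3 T8 T1 T9 T6 T7.
T2: waits 0, runs 0→2
T5: waits 2, runs 2→6
T4: waits 6, runs 6→12
T3: waits 12, runs 12→20
T8: waits 20, runs 20→33
T1: waits 33, runs 33→47
T9: waits 47, runs 47→63
T6: waits 63, runs 63→88
T7: waits 88, runs 88→114
Sum = 0+2+6+12+20+33+47+63+88 = 271.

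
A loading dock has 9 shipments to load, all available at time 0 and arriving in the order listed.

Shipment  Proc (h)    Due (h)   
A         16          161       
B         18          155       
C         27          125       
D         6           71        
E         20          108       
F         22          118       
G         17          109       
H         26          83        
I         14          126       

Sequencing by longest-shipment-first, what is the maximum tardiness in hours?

95

LPT (decreasing processing time): C H F E B G A I D.
C: 0→27, due 125, tardiness 0
H: 27→53, due 83, tardiness 0
F: 53→75, due 118, tardiness 0
E: 75→95, due 108, tardiness 0
B: 95→113, due 155, tardiness 0
G: 113→130, due 109, tardiness 21
A: 130→146, due 161, tardiness 0
I: 146→160, due 126, tardiness 34
D: 160→166, due 71, tardiness 95
Maximum = 95.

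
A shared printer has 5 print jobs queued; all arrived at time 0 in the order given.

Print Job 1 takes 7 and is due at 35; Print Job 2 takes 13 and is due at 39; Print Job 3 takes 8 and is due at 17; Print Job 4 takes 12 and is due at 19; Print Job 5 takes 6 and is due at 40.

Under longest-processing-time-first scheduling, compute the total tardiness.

33

LPT (decreasing processing time): Print Job 2 Print Job 4 Print Job 3 Print Job 1 Print Job 5.
Print Job 2: 0→13, due 39, tardiness 0
Print Job 4: 13→25, due 19, tardiness 6
Print Job 3: 25→33, due 17, tardiness 16
Print Job 1: 33→40, due 35, tardiness 5
Print Job 5: 40→46, due 40, tardiness 6
Sum = 0+6+16+5+6 = 33.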